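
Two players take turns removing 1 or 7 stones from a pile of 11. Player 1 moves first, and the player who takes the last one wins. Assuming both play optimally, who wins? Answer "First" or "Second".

First

Positions where the player to move wins (W) vs loses (L):
i:   0  1  2  3  4  5  6  7  8  9 10 11
     L  W  L  W  L  W  L  W  L  W  L  W
Position 11 is W, so the first player wins.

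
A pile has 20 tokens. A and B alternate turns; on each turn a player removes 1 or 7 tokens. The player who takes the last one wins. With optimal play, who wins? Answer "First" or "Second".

Second

Positions where the player to move wins (W) vs loses (L):
i:   0  1  2  3  4  5  6  7  8  9 10 11 12 13 14 15 16 17 18 19 20
     L  W  L  W  L  W  L  W  L  W  L  W  L  W  L  W  L  W  L  W  L
Position 20 is L, so the second player wins.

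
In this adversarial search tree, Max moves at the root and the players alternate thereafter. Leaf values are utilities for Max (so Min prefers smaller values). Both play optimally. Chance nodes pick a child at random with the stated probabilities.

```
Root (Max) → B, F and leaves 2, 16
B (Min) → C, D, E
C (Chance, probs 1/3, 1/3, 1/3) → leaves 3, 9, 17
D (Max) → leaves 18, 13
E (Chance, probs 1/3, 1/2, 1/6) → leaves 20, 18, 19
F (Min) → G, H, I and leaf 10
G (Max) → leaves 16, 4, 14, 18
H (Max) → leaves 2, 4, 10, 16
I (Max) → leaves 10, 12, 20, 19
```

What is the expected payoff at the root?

C (Chance): 1/3·3 + 1/3·9 + 1/3·17 = 9.67
D (Max): max(18, 13) = 18
E (Chance): 1/3·20 + 1/2·18 + 1/6·19 = 18.83
B (Min): min(9.67, 18, 18.83) = 9.67
G (Max): max(16, 4, 14, 18) = 18
H (Max): max(2, 4, 10, 16) = 16
I (Max): max(10, 12, 20, 19) = 20
F (Min): min(18, 16, 20, 10) = 10
Root (Max): max(9.67, 10, 2, 16) = 16

16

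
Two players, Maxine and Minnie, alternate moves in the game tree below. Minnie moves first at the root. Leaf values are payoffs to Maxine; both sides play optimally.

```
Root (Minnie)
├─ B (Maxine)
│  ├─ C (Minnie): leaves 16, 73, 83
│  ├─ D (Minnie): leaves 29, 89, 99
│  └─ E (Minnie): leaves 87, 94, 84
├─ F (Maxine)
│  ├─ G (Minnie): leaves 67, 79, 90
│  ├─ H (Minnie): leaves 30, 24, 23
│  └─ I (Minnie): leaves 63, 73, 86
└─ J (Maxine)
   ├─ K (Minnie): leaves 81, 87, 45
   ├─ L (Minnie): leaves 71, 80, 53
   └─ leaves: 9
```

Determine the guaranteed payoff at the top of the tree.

C (Minnie): min(16, 73, 83) = 16
D (Minnie): min(29, 89, 99) = 29
E (Minnie): min(87, 94, 84) = 84
B (Maxine): max(16, 29, 84) = 84
G (Minnie): min(67, 79, 90) = 67
H (Minnie): min(30, 24, 23) = 23
I (Minnie): min(63, 73, 86) = 63
F (Maxine): max(67, 23, 63) = 67
K (Minnie): min(81, 87, 45) = 45
L (Minnie): min(71, 80, 53) = 53
J (Maxine): max(45, 53, 9) = 53
Root (Minnie): min(84, 67, 53) = 53

53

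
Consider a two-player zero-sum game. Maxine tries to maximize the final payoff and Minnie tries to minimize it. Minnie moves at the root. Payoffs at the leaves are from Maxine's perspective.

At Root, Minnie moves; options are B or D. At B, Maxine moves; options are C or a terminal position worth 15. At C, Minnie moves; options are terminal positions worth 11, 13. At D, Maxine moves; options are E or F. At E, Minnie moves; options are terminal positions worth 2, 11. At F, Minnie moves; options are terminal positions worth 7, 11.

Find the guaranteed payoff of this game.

7

C (Minnie): min(11, 13) = 11
B (Maxine): max(11, 15) = 15
E (Minnie): min(2, 11) = 2
F (Minnie): min(7, 11) = 7
D (Maxine): max(2, 7) = 7
Root (Minnie): min(15, 7) = 7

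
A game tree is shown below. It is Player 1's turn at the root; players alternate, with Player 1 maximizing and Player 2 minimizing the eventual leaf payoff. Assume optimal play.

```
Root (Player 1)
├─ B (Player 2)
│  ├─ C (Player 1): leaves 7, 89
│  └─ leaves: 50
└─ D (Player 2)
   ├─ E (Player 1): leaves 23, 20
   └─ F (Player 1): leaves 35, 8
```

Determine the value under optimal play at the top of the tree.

C (Player 1): max(7, 89) = 89
B (Player 2): min(89, 50) = 50
E (Player 1): max(23, 20) = 23
F (Player 1): max(35, 8) = 35
D (Player 2): min(23, 35) = 23
Root (Player 1): max(50, 23) = 50

50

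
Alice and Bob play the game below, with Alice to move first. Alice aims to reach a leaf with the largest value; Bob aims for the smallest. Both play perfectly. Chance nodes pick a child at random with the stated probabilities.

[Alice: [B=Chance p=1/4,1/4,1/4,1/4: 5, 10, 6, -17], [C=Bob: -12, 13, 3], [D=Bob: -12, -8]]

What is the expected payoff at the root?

1

B (Chance): 1/4·5 + 1/4·10 + 1/4·6 + 1/4·-17 = 1
C (Bob): min(-12, 13, 3) = -12
D (Bob): min(-12, -8) = -12
Root (Alice): max(1, -12, -12) = 1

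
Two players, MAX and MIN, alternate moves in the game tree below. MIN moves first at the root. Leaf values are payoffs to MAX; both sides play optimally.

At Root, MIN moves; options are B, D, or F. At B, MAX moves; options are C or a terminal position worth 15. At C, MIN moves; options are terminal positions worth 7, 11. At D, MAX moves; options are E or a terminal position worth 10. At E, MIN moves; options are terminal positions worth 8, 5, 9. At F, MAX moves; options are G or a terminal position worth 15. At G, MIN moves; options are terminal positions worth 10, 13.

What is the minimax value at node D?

10

E: min(8, 5, 9) = 5
D: max(5, 10) = 10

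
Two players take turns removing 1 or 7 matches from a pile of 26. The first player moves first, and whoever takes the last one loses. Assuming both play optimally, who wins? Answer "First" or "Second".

W/L table (W = player to move can force a win):
i:   0  1  2  3  4  5  6  7  8  9 10 11 12 13 14 15 16 17 18 19 20 21 22 23 24 25 26
     W  L  W  L  W  L  W  L  W  L  W  L  W  L  W  L  W  L  W  L  W  L  W  L  W  L  W
Position 26 is W, so the first player wins.

First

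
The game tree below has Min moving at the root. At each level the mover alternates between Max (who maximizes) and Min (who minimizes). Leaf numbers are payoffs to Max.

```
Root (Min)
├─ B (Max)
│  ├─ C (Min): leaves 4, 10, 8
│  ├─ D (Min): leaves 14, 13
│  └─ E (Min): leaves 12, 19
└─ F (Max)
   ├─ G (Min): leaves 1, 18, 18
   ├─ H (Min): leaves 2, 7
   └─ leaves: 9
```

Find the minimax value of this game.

9

C (Min): min(4, 10, 8) = 4
D (Min): min(14, 13) = 13
E (Min): min(12, 19) = 12
B (Max): max(4, 13, 12) = 13
G (Min): min(1, 18, 18) = 1
H (Min): min(2, 7) = 2
F (Max): max(1, 2, 9) = 9
Root (Min): min(13, 9) = 9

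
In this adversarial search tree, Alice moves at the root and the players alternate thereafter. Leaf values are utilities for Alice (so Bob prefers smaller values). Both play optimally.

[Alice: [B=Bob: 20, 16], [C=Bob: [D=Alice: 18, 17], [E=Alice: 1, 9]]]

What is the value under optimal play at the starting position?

16

B (Bob): min(20, 16) = 16
D (Alice): max(18, 17) = 18
E (Alice): max(1, 9) = 9
C (Bob): min(18, 9) = 9
Root (Alice): max(16, 9) = 16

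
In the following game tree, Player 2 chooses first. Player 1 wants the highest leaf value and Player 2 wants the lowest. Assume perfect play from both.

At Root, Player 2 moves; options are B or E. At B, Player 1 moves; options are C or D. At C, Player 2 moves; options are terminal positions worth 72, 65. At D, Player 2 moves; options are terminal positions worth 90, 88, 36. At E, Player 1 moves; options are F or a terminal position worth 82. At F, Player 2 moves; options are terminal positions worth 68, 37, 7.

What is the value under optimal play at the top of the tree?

65

C (Player 2): min(72, 65) = 65
D (Player 2): min(90, 88, 36) = 36
B (Player 1): max(65, 36) = 65
F (Player 2): min(68, 37, 7) = 7
E (Player 1): max(7, 82) = 82
Root (Player 2): min(65, 82) = 65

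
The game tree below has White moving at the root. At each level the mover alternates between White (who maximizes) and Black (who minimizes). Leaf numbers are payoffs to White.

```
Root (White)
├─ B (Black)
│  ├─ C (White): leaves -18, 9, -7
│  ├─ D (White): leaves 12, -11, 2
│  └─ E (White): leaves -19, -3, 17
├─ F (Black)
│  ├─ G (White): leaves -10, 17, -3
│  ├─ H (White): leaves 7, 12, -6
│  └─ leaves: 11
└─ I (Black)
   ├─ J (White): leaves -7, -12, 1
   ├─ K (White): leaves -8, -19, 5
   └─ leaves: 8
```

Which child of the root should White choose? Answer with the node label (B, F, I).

F

C (White): max(-18, 9, -7) = 9
D (White): max(12, -11, 2) = 12
E (White): max(-19, -3, 17) = 17
B (Black): min(9, 12, 17) = 9
G (White): max(-10, 17, -3) = 17
H (White): max(7, 12, -6) = 12
F (Black): min(17, 12, 11) = 11
J (White): max(-7, -12, 1) = 1
K (White): max(-8, -19, 5) = 5
I (Black): min(1, 5, 8) = 1
Root (White): max(9, 11, 1) = 11
White picks the child with the highest value: F (value 11).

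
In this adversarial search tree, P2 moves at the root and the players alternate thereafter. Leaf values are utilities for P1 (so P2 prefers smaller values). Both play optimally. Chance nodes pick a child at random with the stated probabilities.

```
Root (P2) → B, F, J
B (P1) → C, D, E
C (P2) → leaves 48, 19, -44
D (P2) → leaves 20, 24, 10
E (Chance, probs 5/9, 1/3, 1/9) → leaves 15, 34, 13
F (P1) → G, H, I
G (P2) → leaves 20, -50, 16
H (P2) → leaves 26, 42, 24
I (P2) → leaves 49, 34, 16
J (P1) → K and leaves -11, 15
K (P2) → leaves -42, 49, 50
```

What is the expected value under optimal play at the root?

C (P2): min(48, 19, -44) = -44
D (P2): min(20, 24, 10) = 10
E (Chance): 5/9·15 + 1/3·34 + 1/9·13 = 21.11
B (P1): max(-44, 10, 21.11) = 21.11
G (P2): min(20, -50, 16) = -50
H (P2): min(26, 42, 24) = 24
I (P2): min(49, 34, 16) = 16
F (P1): max(-50, 24, 16) = 24
K (P2): min(-42, 49, 50) = -42
J (P1): max(-42, -11, 15) = 15
Root (P2): min(21.11, 24, 15) = 15

15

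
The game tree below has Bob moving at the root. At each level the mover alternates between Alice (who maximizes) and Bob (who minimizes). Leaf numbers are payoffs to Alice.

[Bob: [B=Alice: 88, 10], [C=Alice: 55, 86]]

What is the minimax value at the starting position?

86

B (Alice): max(88, 10) = 88
C (Alice): max(55, 86) = 86
Root (Bob): min(88, 86) = 86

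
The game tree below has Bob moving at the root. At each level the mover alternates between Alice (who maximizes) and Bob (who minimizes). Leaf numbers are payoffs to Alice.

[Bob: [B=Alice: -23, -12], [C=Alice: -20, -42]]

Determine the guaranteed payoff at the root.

-20

B (Alice): max(-23, -12) = -12
C (Alice): max(-20, -42) = -20
Root (Bob): min(-12, -20) = -20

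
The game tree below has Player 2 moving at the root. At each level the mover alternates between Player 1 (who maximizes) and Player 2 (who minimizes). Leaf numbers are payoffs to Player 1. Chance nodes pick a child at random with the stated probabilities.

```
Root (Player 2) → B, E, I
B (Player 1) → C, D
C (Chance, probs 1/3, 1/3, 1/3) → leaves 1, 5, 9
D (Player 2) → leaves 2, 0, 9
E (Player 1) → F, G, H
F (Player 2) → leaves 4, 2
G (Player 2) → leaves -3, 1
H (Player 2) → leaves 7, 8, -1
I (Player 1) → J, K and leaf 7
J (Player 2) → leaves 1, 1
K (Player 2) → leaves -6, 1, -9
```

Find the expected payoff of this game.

C (Chance): 1/3·1 + 1/3·5 + 1/3·9 = 5
D (Player 2): min(2, 0, 9) = 0
B (Player 1): max(5, 0) = 5
F (Player 2): min(4, 2) = 2
G (Player 2): min(-3, 1) = -3
H (Player 2): min(7, 8, -1) = -1
E (Player 1): max(2, -3, -1) = 2
J (Player 2): min(1, 1) = 1
K (Player 2): min(-6, 1, -9) = -9
I (Player 1): max(1, -9, 7) = 7
Root (Player 2): min(5, 2, 7) = 2

2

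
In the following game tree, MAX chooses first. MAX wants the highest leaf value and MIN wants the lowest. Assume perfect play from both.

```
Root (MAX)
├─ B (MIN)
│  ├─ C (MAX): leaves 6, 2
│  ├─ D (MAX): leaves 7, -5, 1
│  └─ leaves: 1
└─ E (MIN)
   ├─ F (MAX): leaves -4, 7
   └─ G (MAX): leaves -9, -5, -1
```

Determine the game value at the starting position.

C (MAX): max(6, 2) = 6
D (MAX): max(7, -5, 1) = 7
B (MIN): min(6, 7, 1) = 1
F (MAX): max(-4, 7) = 7
G (MAX): max(-9, -5, -1) = -1
E (MIN): min(7, -1) = -1
Root (MAX): max(1, -1) = 1

1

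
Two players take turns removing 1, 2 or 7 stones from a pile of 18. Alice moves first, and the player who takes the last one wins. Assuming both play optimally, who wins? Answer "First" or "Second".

Second

W/L table (W = player to move can force a win):
i:   0  1  2  3  4  5  6  7  8  9 10 11 12 13 14 15 16 17 18
     L  W  W  L  W  W  L  W  W  L  W  W  L  W  W  L  W  W  L
Position 18 is L, so the second player wins.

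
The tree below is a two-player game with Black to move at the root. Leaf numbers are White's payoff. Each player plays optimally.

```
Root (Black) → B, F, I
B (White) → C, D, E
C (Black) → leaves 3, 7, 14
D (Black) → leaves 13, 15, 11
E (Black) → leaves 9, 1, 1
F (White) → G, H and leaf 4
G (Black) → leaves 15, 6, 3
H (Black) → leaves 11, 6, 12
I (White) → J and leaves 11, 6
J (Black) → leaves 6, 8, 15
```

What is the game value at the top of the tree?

C (Black): min(3, 7, 14) = 3
D (Black): min(13, 15, 11) = 11
E (Black): min(9, 1, 1) = 1
B (White): max(3, 11, 1) = 11
G (Black): min(15, 6, 3) = 3
H (Black): min(11, 6, 12) = 6
F (White): max(3, 6, 4) = 6
J (Black): min(6, 8, 15) = 6
I (White): max(6, 11, 6) = 11
Root (Black): min(11, 6, 11) = 6

6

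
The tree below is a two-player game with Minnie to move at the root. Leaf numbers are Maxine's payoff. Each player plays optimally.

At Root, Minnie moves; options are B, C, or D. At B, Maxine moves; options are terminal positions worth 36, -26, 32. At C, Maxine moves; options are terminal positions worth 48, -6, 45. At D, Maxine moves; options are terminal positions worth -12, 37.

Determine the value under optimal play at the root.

B (Maxine): max(36, -26, 32) = 36
C (Maxine): max(48, -6, 45) = 48
D (Maxine): max(-12, 37) = 37
Root (Minnie): min(36, 48, 37) = 36

36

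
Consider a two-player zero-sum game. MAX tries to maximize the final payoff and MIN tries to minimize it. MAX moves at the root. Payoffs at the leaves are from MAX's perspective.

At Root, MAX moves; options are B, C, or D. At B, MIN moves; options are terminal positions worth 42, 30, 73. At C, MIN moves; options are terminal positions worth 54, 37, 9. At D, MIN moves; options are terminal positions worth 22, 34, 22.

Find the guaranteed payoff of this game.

30

B (MIN): min(42, 30, 73) = 30
C (MIN): min(54, 37, 9) = 9
D (MIN): min(22, 34, 22) = 22
Root (MAX): max(30, 9, 22) = 30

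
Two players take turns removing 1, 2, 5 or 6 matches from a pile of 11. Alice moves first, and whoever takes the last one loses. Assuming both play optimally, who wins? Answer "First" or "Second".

Compute winning (W) and losing (L) positions by backward induction:
i:   0  1  2  3  4  5  6  7  8  9 10 11
     W  L  W  W  L  W  W  W  L  W  W  L
Position 11 is L, so the second player wins.

Second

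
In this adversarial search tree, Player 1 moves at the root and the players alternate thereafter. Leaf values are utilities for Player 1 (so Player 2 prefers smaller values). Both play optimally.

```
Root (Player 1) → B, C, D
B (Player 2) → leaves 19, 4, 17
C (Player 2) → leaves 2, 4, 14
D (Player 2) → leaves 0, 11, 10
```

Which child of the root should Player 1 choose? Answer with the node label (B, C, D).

B (Player 2): min(19, 4, 17) = 4
C (Player 2): min(2, 4, 14) = 2
D (Player 2): min(0, 11, 10) = 0
Root (Player 1): max(4, 2, 0) = 4
Player 1 picks the child with the highest value: B (value 4).

B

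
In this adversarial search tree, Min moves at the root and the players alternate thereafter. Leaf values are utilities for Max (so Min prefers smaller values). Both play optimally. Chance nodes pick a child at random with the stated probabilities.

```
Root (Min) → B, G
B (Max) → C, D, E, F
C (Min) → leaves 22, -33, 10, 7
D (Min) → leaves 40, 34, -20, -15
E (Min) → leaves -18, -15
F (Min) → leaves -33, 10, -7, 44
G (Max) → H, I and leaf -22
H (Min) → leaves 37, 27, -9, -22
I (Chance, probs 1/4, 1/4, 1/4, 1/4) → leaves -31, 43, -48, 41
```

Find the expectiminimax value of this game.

C (Min): min(22, -33, 10, 7) = -33
D (Min): min(40, 34, -20, -15) = -20
E (Min): min(-18, -15) = -18
F (Min): min(-33, 10, -7, 44) = -33
B (Max): max(-33, -20, -18, -33) = -18
H (Min): min(37, 27, -9, -22) = -22
I (Chance): 1/4·-31 + 1/4·43 + 1/4·-48 + 1/4·41 = 1.25
G (Max): max(-22, 1.25, -22) = 1.25
Root (Min): min(-18, 1.25) = -18

-18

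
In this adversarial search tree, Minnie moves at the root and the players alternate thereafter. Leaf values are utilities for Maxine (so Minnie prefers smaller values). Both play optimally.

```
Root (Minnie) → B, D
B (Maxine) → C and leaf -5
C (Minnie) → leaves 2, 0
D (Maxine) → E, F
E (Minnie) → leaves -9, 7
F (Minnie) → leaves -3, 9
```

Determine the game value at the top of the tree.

-3

C (Minnie): min(2, 0) = 0
B (Maxine): max(0, -5) = 0
E (Minnie): min(-9, 7) = -9
F (Minnie): min(-3, 9) = -3
D (Maxine): max(-9, -3) = -3
Root (Minnie): min(0, -3) = -3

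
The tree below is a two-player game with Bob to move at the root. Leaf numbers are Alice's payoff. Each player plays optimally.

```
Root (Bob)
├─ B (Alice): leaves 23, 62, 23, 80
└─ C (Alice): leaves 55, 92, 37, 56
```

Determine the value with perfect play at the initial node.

80

B (Alice): max(23, 62, 23, 80) = 80
C (Alice): max(55, 92, 37, 56) = 92
Root (Bob): min(80, 92) = 80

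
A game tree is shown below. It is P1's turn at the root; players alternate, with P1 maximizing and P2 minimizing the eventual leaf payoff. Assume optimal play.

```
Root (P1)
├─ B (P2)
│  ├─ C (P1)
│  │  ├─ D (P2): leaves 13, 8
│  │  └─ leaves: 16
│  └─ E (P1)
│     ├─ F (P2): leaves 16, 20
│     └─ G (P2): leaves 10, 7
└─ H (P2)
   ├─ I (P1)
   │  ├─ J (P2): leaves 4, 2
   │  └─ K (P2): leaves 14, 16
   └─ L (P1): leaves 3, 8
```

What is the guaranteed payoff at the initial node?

D (P2): min(13, 8) = 8
C (P1): max(8, 16) = 16
F (P2): min(16, 20) = 16
G (P2): min(10, 7) = 7
E (P1): max(16, 7) = 16
B (P2): min(16, 16) = 16
J (P2): min(4, 2) = 2
K (P2): min(14, 16) = 14
I (P1): max(2, 14) = 14
L (P1): max(3, 8) = 8
H (P2): min(14, 8) = 8
Root (P1): max(16, 8) = 16

16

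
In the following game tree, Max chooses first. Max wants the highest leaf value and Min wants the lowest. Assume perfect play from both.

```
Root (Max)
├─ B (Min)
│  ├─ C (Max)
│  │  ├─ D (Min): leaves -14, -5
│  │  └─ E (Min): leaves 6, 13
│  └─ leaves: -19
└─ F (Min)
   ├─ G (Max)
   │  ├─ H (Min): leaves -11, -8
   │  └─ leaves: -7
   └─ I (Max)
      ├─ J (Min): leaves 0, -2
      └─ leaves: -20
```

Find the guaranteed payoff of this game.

D (Min): min(-14, -5) = -14
E (Min): min(6, 13) = 6
C (Max): max(-14, 6) = 6
B (Min): min(6, -19) = -19
H (Min): min(-11, -8) = -11
G (Max): max(-11, -7) = -7
J (Min): min(0, -2) = -2
I (Max): max(-2, -20) = -2
F (Min): min(-7, -2) = -7
Root (Max): max(-19, -7) = -7

-7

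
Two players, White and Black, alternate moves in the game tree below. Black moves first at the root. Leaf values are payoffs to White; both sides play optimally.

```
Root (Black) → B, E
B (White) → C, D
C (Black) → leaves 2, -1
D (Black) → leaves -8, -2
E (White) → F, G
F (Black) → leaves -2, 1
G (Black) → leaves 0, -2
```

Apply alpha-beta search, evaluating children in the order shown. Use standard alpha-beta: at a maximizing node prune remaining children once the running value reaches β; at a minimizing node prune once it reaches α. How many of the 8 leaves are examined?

7

C [α=-∞,β=+∞]: v=-1
D [α=-1,β=+∞]: v=-8 after child 1 ≤ α → α-cutoff, skip 1
B [α=-∞,β=+∞]: v=-1
F [α=-∞,β=-1]: v=-2
G [α=-2,β=-1]: v=-2
E [α=-∞,β=-1]: v=-2
Root [α=-∞,β=+∞]: v=-2
Leaves evaluated: 7 of 8.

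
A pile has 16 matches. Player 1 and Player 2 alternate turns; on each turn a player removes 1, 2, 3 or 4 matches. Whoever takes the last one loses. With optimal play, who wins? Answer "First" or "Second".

Second

W/L table (W = player to move can force a win):
i:   0  1  2  3  4  5  6  7  8  9 10 11 12 13 14 15 16
     W  L  W  W  W  W  L  W  W  W  W  L  W  W  W  W  L
Position 16 is L, so the second player wins.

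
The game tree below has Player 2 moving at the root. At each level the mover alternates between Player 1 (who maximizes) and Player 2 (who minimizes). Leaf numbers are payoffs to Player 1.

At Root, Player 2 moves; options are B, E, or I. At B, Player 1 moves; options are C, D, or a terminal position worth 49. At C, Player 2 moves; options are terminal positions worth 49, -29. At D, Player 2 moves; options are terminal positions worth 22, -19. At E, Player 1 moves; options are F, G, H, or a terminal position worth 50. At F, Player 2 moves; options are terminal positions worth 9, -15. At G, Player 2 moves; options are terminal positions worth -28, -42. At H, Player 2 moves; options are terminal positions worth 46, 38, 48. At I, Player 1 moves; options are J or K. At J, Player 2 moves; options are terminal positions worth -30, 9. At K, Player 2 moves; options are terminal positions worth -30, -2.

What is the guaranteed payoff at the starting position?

C (Player 2): min(49, -29) = -29
D (Player 2): min(22, -19) = -19
B (Player 1): max(-29, -19, 49) = 49
F (Player 2): min(9, -15) = -15
G (Player 2): min(-28, -42) = -42
H (Player 2): min(46, 38, 48) = 38
E (Player 1): max(-15, -42, 38, 50) = 50
J (Player 2): min(-30, 9) = -30
K (Player 2): min(-30, -2) = -30
I (Player 1): max(-30, -30) = -30
Root (Player 2): min(49, 50, -30) = -30

-30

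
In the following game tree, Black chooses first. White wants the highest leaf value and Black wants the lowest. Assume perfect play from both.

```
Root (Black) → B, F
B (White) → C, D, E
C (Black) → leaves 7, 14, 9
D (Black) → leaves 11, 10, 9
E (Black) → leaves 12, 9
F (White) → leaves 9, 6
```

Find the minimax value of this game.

9

C (Black): min(7, 14, 9) = 7
D (Black): min(11, 10, 9) = 9
E (Black): min(12, 9) = 9
B (White): max(7, 9, 9) = 9
F (White): max(9, 6) = 9
Root (Black): min(9, 9) = 9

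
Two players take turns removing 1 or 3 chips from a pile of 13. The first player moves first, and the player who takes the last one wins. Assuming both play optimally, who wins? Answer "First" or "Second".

Compute winning (W) and losing (L) positions by backward induction:
i:   0  1  2  3  4  5  6  7  8  9 10 11 12 13
     L  W  L  W  L  W  L  W  L  W  L  W  L  W
Position 13 is W, so the first player wins.

First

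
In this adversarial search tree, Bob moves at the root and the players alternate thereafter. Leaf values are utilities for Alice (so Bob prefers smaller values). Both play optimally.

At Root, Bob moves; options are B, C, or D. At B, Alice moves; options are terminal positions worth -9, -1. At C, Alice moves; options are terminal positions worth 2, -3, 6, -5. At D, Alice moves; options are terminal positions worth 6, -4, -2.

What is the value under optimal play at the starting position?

B (Alice): max(-9, -1) = -1
C (Alice): max(2, -3, 6, -5) = 6
D (Alice): max(6, -4, -2) = 6
Root (Bob): min(-1, 6, 6) = -1

-1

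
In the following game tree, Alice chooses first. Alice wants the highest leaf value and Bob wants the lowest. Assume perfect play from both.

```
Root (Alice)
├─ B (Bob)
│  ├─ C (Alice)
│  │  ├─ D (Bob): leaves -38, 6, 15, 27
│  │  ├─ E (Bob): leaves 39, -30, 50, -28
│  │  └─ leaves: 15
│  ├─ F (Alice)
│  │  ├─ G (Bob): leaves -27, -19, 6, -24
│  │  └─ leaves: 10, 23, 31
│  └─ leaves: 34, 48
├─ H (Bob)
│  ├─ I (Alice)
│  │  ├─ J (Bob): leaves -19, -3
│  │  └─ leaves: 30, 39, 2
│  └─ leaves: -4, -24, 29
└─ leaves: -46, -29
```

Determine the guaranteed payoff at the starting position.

15

D (Bob): min(-38, 6, 15, 27) = -38
E (Bob): min(39, -30, 50, -28) = -30
C (Alice): max(-38, -30, 15) = 15
G (Bob): min(-27, -19, 6, -24) = -27
F (Alice): max(-27, 10, 23, 31) = 31
B (Bob): min(15, 31, 34, 48) = 15
J (Bob): min(-19, -3) = -19
I (Alice): max(-19, 30, 39, 2) = 39
H (Bob): min(39, -4, -24, 29) = -24
Root (Alice): max(15, -24, -46, -29) = 15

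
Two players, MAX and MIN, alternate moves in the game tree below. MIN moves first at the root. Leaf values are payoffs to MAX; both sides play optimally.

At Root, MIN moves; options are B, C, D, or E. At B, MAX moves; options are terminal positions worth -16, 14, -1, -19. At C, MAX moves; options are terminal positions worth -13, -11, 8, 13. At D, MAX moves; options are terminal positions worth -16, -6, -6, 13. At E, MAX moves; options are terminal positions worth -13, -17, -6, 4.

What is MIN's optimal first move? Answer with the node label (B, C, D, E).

B (MAX): max(-16, 14, -1, -19) = 14
C (MAX): max(-13, -11, 8, 13) = 13
D (MAX): max(-16, -6, -6, 13) = 13
E (MAX): max(-13, -17, -6, 4) = 4
Root (MIN): min(14, 13, 13, 4) = 4
MIN picks the child with the lowest value: E (value 4).

E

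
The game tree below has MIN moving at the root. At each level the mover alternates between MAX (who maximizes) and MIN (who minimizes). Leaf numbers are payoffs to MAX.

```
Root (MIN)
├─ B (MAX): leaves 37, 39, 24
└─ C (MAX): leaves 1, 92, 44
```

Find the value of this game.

39

B (MAX): max(37, 39, 24) = 39
C (MAX): max(1, 92, 44) = 92
Root (MIN): min(39, 92) = 39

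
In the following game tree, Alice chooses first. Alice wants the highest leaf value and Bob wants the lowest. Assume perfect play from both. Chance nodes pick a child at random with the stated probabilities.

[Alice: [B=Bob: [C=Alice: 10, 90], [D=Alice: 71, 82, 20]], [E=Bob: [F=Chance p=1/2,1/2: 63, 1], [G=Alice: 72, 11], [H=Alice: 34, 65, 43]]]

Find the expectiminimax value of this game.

C (Alice): max(10, 90) = 90
D (Alice): max(71, 82, 20) = 82
B (Bob): min(90, 82) = 82
F (Chance): 1/2·63 + 1/2·1 = 32
G (Alice): max(72, 11) = 72
H (Alice): max(34, 65, 43) = 65
E (Bob): min(32, 72, 65) = 32
Root (Alice): max(82, 32) = 82

82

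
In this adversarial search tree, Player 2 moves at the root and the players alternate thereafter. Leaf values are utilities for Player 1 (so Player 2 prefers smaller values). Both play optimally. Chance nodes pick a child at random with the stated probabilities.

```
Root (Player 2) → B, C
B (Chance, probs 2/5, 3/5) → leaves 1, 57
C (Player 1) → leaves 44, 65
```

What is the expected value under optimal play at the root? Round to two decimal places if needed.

34.6

B (Chance): 2/5·1 + 3/5·57 = 34.6
C (Player 1): max(44, 65) = 65
Root (Player 2): min(34.6, 65) = 34.6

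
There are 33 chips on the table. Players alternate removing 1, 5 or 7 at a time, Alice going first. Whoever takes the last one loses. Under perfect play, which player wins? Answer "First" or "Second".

Second

i:   0  1  2  3  4  5  6  7  8  9 10 11 12 13 14 15 16 17 18 19 20 21 22 23 24 25 26 27 28 29 30 31 32 33
     W  L  W  L  W  L  W  L  W  L  W  L  W  L  W  L  W  L  W  L  W  L  W  L  W  L  W  L  W  L  W  L  W  L
Position 33 is L, so the second player wins.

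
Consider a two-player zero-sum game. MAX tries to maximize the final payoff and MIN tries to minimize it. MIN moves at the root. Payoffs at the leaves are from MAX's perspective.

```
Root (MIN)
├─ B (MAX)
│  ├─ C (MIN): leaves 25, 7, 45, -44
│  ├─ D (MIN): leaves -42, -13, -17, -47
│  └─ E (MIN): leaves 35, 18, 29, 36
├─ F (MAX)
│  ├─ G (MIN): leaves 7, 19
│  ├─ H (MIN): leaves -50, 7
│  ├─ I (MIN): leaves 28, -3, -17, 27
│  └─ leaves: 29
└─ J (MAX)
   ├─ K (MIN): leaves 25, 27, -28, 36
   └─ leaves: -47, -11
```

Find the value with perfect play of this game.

C (MIN): min(25, 7, 45, -44) = -44
D (MIN): min(-42, -13, -17, -47) = -47
E (MIN): min(35, 18, 29, 36) = 18
B (MAX): max(-44, -47, 18) = 18
G (MIN): min(7, 19) = 7
H (MIN): min(-50, 7) = -50
I (MIN): min(28, -3, -17, 27) = -17
F (MAX): max(7, -50, -17, 29) = 29
K (MIN): min(25, 27, -28, 36) = -28
J (MAX): max(-28, -47, -11) = -11
Root (MIN): min(18, 29, -11) = -11

-11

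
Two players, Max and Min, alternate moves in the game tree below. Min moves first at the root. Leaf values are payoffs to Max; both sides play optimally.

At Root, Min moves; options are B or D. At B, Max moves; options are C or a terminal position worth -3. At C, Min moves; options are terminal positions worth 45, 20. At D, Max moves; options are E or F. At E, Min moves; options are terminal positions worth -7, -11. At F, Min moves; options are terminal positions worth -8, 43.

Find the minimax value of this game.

-8

C (Min): min(45, 20) = 20
B (Max): max(20, -3) = 20
E (Min): min(-7, -11) = -11
F (Min): min(-8, 43) = -8
D (Max): max(-11, -8) = -8
Root (Min): min(20, -8) = -8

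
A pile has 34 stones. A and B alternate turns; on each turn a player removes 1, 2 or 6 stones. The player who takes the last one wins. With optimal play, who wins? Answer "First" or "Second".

W/L table (W = player to move can force a win):
i:   0  1  2  3  4  5  6  7  8  9 10 11 12 13 14 15 16 17 18 19 20 21 22 23 24 25 26 27 28 29 30 31 32 33 34
     L  W  W  L  W  W  W  L  W  W  L  W  W  W  L  W  W  L  W  W  W  L  W  W  L  W  W  W  L  W  W  L  W  W  W
Position 34 is W, so the first player wins.

First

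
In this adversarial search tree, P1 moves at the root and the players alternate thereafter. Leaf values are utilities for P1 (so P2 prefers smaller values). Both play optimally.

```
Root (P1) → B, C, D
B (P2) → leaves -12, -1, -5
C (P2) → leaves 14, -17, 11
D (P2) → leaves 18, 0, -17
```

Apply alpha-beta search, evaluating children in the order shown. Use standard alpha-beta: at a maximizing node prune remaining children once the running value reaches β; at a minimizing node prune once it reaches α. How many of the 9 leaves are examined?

B [α=-∞,β=+∞]: v=-12
C [α=-12,β=+∞]: v=-17 after child 2 ≤ α → α-cutoff, skip 1
D [α=-12,β=+∞]: v=-17
Root [α=-∞,β=+∞]: v=-12
Leaves evaluated: 8 of 9.

8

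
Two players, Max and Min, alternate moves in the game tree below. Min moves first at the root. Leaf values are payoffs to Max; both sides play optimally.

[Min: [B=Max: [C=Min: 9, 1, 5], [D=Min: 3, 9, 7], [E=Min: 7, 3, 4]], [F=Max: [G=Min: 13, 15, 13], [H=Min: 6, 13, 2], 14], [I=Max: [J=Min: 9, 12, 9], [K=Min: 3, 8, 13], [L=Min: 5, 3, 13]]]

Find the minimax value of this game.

3

C (Min): min(9, 1, 5) = 1
D (Min): min(3, 9, 7) = 3
E (Min): min(7, 3, 4) = 3
B (Max): max(1, 3, 3) = 3
G (Min): min(13, 15, 13) = 13
H (Min): min(6, 13, 2) = 2
F (Max): max(13, 2, 14) = 14
J (Min): min(9, 12, 9) = 9
K (Min): min(3, 8, 13) = 3
L (Min): min(5, 3, 13) = 3
I (Max): max(9, 3, 3) = 9
Root (Min): min(3, 14, 9) = 3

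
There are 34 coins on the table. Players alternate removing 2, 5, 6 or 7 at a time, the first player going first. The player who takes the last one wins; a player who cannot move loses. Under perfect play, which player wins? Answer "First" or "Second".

First

i:   0  1  2  3  4  5  6  7  8  9 10 11 12 13 14 15 16 17 18 19 20 21 22 23 24 25 26 27 28 29 30 31 32 33 34
     L  L  W  W  L  W  W  W  W  W  W  W  L  L  W  W  L  W  W  W  W  W  W  W  L  L  W  W  L  W  W  W  W  W  W
Position 34 is W, so the first player wins.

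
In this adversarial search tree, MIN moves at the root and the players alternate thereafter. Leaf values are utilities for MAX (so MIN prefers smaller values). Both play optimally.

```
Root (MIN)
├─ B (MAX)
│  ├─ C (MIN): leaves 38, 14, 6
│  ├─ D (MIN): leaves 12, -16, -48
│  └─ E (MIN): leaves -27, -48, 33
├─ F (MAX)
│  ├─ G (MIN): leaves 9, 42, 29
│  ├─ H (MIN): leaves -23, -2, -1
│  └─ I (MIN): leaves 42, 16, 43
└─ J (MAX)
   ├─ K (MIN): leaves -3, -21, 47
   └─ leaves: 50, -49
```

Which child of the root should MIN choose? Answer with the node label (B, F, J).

B

C (MIN): min(38, 14, 6) = 6
D (MIN): min(12, -16, -48) = -48
E (MIN): min(-27, -48, 33) = -48
B (MAX): max(6, -48, -48) = 6
G (MIN): min(9, 42, 29) = 9
H (MIN): min(-23, -2, -1) = -23
I (MIN): min(42, 16, 43) = 16
F (MAX): max(9, -23, 16) = 16
K (MIN): min(-3, -21, 47) = -21
J (MAX): max(-21, 50, -49) = 50
Root (MIN): min(6, 16, 50) = 6
MIN picks the child with the lowest value: B (value 6).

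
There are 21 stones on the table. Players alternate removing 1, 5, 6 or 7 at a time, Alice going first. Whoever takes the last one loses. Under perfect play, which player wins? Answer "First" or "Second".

Compute winning (W) and losing (L) positions by backward induction:
i:   0  1  2  3  4  5  6  7  8  9 10 11 12 13 14 15 16 17 18 19 20 21
     W  L  W  L  W  L  W  W  W  W  W  W  W  L  W  L  W  L  W  W  W  W
Position 21 is W, so the first player wins.

First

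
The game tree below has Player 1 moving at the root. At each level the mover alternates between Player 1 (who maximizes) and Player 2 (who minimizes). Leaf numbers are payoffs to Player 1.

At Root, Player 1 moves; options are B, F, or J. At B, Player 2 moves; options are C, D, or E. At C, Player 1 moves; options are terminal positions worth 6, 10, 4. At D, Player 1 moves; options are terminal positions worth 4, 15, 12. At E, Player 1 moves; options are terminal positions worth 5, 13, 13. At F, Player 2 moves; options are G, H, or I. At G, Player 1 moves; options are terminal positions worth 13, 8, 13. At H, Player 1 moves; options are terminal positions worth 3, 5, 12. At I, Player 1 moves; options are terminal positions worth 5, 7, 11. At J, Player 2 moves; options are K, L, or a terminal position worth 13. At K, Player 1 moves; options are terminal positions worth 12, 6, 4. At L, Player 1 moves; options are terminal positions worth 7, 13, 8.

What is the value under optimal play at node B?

10

C: max(6, 10, 4) = 10
D: max(4, 15, 12) = 15
E: max(5, 13, 13) = 13
B: min(10, 15, 13) = 10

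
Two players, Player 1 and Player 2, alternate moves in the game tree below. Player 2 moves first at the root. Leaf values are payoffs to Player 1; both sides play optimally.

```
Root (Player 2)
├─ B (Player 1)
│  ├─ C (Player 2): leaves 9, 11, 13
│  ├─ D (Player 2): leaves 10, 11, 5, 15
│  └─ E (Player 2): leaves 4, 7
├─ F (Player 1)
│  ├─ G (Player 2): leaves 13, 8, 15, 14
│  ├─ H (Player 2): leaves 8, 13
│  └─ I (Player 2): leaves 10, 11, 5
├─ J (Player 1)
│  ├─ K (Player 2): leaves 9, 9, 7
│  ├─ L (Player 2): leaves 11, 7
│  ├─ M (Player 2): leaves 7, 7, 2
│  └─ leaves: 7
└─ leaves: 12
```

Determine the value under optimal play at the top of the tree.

7

C (Player 2): min(9, 11, 13) = 9
D (Player 2): min(10, 11, 5, 15) = 5
E (Player 2): min(4, 7) = 4
B (Player 1): max(9, 5, 4) = 9
G (Player 2): min(13, 8, 15, 14) = 8
H (Player 2): min(8, 13) = 8
I (Player 2): min(10, 11, 5) = 5
F (Player 1): max(8, 8, 5) = 8
K (Player 2): min(9, 9, 7) = 7
L (Player 2): min(11, 7) = 7
M (Player 2): min(7, 7, 2) = 2
J (Player 1): max(7, 7, 2, 7) = 7
Root (Player 2): min(9, 8, 7, 12) = 7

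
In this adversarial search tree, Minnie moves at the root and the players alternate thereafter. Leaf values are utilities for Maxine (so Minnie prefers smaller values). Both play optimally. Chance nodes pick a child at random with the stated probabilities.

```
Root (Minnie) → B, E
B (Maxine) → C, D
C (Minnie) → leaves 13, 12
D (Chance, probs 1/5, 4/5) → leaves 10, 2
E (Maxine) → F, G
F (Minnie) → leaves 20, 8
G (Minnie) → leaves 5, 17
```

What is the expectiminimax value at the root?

C (Minnie): min(13, 12) = 12
D (Chance): 1/5·10 + 4/5·2 = 3.6
B (Maxine): max(12, 3.6) = 12
F (Minnie): min(20, 8) = 8
G (Minnie): min(5, 17) = 5
E (Maxine): max(8, 5) = 8
Root (Minnie): min(12, 8) = 8

8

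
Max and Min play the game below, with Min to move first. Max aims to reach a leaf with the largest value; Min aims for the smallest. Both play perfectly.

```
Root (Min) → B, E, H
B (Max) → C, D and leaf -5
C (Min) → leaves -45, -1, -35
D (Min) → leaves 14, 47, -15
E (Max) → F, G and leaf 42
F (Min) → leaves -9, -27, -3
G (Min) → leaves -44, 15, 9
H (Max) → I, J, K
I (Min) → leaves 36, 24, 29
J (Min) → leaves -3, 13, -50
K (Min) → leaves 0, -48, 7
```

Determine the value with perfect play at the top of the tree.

C (Min): min(-45, -1, -35) = -45
D (Min): min(14, 47, -15) = -15
B (Max): max(-45, -15, -5) = -5
F (Min): min(-9, -27, -3) = -27
G (Min): min(-44, 15, 9) = -44
E (Max): max(-27, -44, 42) = 42
I (Min): min(36, 24, 29) = 24
J (Min): min(-3, 13, -50) = -50
K (Min): min(0, -48, 7) = -48
H (Max): max(24, -50, -48) = 24
Root (Min): min(-5, 42, 24) = -5

-5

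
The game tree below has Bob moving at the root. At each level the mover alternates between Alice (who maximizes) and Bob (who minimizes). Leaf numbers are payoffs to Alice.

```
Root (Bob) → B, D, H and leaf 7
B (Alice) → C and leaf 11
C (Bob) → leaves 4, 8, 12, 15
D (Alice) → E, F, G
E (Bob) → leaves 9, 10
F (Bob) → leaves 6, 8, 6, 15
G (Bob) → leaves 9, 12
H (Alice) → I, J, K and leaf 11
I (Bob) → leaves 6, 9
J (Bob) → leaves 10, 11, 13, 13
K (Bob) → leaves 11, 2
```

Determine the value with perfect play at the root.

7

C (Bob): min(4, 8, 12, 15) = 4
B (Alice): max(4, 11) = 11
E (Bob): min(9, 10) = 9
F (Bob): min(6, 8, 6, 15) = 6
G (Bob): min(9, 12) = 9
D (Alice): max(9, 6, 9) = 9
I (Bob): min(6, 9) = 6
J (Bob): min(10, 11, 13, 13) = 10
K (Bob): min(11, 2) = 2
H (Alice): max(6, 10, 2, 11) = 11
Root (Bob): min(11, 9, 11, 7) = 7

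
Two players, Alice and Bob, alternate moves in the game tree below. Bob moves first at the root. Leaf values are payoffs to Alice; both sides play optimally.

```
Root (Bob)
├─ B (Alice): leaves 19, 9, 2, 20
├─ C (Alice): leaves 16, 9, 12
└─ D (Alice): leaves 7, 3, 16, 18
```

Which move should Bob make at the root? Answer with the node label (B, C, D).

C

B (Alice): max(19, 9, 2, 20) = 20
C (Alice): max(16, 9, 12) = 16
D (Alice): max(7, 3, 16, 18) = 18
Root (Bob): min(20, 16, 18) = 16
Bob picks the child with the lowest value: C (value 16).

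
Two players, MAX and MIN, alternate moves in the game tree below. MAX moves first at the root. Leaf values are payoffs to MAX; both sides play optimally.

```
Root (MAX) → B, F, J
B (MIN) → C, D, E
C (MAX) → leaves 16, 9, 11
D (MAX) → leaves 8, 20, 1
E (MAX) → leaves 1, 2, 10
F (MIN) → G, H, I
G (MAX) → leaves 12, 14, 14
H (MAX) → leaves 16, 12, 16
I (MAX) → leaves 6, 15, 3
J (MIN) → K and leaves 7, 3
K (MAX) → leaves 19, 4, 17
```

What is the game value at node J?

3

K: max(19, 4, 17) = 19
J: min(19, 7, 3) = 3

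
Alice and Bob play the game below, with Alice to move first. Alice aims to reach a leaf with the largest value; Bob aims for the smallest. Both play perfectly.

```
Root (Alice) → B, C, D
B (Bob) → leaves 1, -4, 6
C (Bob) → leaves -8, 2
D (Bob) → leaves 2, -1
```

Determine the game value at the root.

-1

B (Bob): min(1, -4, 6) = -4
C (Bob): min(-8, 2) = -8
D (Bob): min(2, -1) = -1
Root (Alice): max(-4, -8, -1) = -1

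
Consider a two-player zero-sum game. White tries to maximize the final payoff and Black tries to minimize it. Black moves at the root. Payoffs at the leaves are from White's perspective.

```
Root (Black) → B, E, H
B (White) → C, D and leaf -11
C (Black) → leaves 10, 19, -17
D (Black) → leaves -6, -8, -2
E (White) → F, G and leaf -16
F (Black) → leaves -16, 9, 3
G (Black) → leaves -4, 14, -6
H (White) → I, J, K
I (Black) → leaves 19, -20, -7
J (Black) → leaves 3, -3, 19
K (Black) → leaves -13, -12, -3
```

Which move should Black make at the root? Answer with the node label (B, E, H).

C (Black): min(10, 19, -17) = -17
D (Black): min(-6, -8, -2) = -8
B (White): max(-17, -8, -11) = -8
F (Black): min(-16, 9, 3) = -16
G (Black): min(-4, 14, -6) = -6
E (White): max(-16, -6, -16) = -6
I (Black): min(19, -20, -7) = -20
J (Black): min(3, -3, 19) = -3
K (Black): min(-13, -12, -3) = -13
H (White): max(-20, -3, -13) = -3
Root (Black): min(-8, -6, -3) = -8
Black picks the child with the lowest value: B (value -8).

B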